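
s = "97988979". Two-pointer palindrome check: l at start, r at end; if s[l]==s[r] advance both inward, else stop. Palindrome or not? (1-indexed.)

l=1 r=8: '9'=='9', l++,r--
l=2 r=7: '7'=='7', l++,r--
l=3 r=6: '9'=='9', l++,r--
l=4 r=5: '8'=='8', l++,r--

palindrome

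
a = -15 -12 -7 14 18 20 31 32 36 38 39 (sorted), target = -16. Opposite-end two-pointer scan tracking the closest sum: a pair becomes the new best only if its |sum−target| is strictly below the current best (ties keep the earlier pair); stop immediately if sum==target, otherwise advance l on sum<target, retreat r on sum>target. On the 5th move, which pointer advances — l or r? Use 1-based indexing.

r

l=1 r=11: -15+39=24 d=40 *, r--
l=1 r=10: -15+38=23 d=39 *, r--
l=1 r=9: -15+36=21 d=37 *, r--
l=1 r=8: -15+32=17 d=33 *, r--
l=1 r=7: -15+31=16 d=32 *, r--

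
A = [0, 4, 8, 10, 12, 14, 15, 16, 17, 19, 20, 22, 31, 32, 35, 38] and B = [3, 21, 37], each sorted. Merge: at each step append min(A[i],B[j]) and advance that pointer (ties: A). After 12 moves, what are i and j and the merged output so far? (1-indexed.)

i=12, j=2, merged so far=[0, 3, 4, 8, 10, 12, 14, 15, 16, 17, 19, 20]

i=1 j=1: A[i]=0<=B[j]=3 take 0, i++
i=2 j=1: A[i]=4>B[j]=3 take 3, j++
i=2 j=2: A[i]=4<=B[j]=21 take 4, i++
i=3 j=2: A[i]=8<=B[j]=21 take 8, i++
i=4 j=2: A[i]=10<=B[j]=21 take 10, i++
i=5 j=2: A[i]=12<=B[j]=21 take 12, i++
i=6 j=2: A[i]=14<=B[j]=21 take 14, i++
i=7 j=2: A[i]=15<=B[j]=21 take 15, i++
i=8 j=2: A[i]=16<=B[j]=21 take 16, i++
i=9 j=2: A[i]=17<=B[j]=21 take 17, i++
i=10 j=2: A[i]=19<=B[j]=21 take 19, i++
i=11 j=2: A[i]=20<=B[j]=21 take 20, i++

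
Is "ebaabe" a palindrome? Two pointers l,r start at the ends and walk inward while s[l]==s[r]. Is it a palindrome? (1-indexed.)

palindrome

l=1 r=6: 'e'=='e', l++,r--
l=2 r=5: 'b'=='b', l++,r--
l=3 r=4: 'a'=='a', l++,r--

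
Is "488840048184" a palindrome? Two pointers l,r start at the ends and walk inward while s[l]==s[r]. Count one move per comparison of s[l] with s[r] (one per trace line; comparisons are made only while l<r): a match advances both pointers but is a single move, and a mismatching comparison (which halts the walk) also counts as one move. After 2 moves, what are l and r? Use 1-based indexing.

l=3, r=10

[1,12] '4'=='4' → l++,r--
[2,11] '8'=='8' → l++,r--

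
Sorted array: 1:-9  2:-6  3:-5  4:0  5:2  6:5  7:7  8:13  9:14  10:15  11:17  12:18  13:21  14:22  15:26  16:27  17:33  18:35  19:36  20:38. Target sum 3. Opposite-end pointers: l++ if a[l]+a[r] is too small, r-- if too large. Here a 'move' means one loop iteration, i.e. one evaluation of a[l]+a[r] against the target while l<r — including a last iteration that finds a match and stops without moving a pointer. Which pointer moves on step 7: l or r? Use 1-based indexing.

r

l=1 r=20: -9+38=29 >3, r--
l=1 r=19: -9+36=27 >3, r--
l=1 r=18: -9+35=26 >3, r--
l=1 r=17: -9+33=24 >3, r--
l=1 r=16: -9+27=18 >3, r--
l=1 r=15: -9+26=17 >3, r--
l=1 r=14: -9+22=13 >3, r--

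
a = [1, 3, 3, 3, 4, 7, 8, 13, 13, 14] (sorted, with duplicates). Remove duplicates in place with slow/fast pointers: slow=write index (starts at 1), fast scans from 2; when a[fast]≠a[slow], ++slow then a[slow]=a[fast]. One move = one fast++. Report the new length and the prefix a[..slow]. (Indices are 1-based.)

slow=1 fast=2: a[fast]=3≠a[slow]=1 write a[2]=3, slow++,fast++
slow=2 fast=3: a[fast]=3=a[slow] dup, fast++
slow=2 fast=4: a[fast]=3=a[slow] dup, fast++
slow=2 fast=5: a[fast]=4≠a[slow]=3 write a[3]=4, slow++,fast++
slow=3 fast=6: a[fast]=7≠a[slow]=4 write a[4]=7, slow++,fast++
slow=4 fast=7: a[fast]=8≠a[slow]=7 write a[5]=8, slow++,fast++
slow=5 fast=8: a[fast]=13≠a[slow]=8 write a[6]=13, slow++,fast++
slow=6 fast=9: a[fast]=13=a[slow] dup, fast++
slow=6 fast=10: a[fast]=14≠a[slow]=13 write a[7]=14, slow++,fast++

length 7; prefix = [1, 3, 4, 7, 8, 13, 14]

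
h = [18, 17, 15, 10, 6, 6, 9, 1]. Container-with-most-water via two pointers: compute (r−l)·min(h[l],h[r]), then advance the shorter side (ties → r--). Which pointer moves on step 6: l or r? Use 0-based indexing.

r

[0,7] min(18,1)*7=7 best=7 * → r--
[0,6] min(18,9)*6=54 best=54 * → r--
[0,5] min(18,6)*5=30 best=54 → r--
[0,4] min(18,6)*4=24 best=54 → r--
[0,3] min(18,10)*3=30 best=54 → r--
[0,2] min(18,15)*2=30 best=54 → r--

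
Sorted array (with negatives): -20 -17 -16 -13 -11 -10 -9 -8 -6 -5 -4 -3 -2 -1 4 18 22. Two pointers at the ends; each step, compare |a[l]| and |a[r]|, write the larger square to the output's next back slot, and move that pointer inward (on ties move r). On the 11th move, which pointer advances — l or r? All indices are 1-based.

l=1 r=17: |-20|<=|22| out[17]=484, r--
l=1 r=16: |-20|>|18| out[16]=400, l++
l=2 r=16: |-17|<=|18| out[15]=324, r--
l=2 r=15: |-17|>|4| out[14]=289, l++
l=3 r=15: |-16|>|4| out[13]=256, l++
l=4 r=15: |-13|>|4| out[12]=169, l++
l=5 r=15: |-11|>|4| out[11]=121, l++
l=6 r=15: |-10|>|4| out[10]=100, l++
l=7 r=15: |-9|>|4| out[9]=81, l++
l=8 r=15: |-8|>|4| out[8]=64, l++
l=9 r=15: |-6|>|4| out[7]=36, l++

l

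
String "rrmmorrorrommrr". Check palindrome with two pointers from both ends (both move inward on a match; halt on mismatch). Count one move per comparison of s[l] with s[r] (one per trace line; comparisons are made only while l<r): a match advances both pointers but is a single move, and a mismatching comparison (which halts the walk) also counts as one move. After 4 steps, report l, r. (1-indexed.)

l=1 r=15: 'r'=='r', l++,r--
l=2 r=14: 'r'=='r', l++,r--
l=3 r=13: 'm'=='m', l++,r--
l=4 r=12: 'm'=='m', l++,r--

l=5, r=11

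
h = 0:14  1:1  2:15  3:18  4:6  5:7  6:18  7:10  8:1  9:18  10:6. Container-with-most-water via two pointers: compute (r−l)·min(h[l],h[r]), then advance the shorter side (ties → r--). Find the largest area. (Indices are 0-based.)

l=0 r=10: min(14,6)*10=60 best=60 *, r--
l=0 r=9: min(14,18)*9=126 best=126 *, l++
l=1 r=9: min(1,18)*8=8 best=126, l++
l=2 r=9: min(15,18)*7=105 best=126, l++
l=3 r=9: min(18,18)*6=108 best=126, r--
l=3 r=8: min(18,1)*5=5 best=126, r--
l=3 r=7: min(18,10)*4=40 best=126, r--
l=3 r=6: min(18,18)*3=54 best=126, r--
l=3 r=5: min(18,7)*2=14 best=126, r--
l=3 r=4: min(18,6)*1=6 best=126, r--

max area = 126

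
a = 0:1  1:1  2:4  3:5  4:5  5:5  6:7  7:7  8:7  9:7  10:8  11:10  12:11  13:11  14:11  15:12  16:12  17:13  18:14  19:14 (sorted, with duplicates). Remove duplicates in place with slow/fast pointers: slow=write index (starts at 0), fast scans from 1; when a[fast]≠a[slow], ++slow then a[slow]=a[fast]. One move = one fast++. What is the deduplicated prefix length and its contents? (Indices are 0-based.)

length 10; prefix = [1, 4, 5, 7, 8, 10, 11, 12, 13, 14]

slow=0 fast=1: a[fast]=1=a[slow] dup, fast++
slow=0 fast=2: a[fast]=4≠a[slow]=1 write a[1]=4, slow++,fast++
slow=1 fast=3: a[fast]=5≠a[slow]=4 write a[2]=5, slow++,fast++
slow=2 fast=4: a[fast]=5=a[slow] dup, fast++
slow=2 fast=5: a[fast]=5=a[slow] dup, fast++
slow=2 fast=6: a[fast]=7≠a[slow]=5 write a[3]=7, slow++,fast++
slow=3 fast=7: a[fast]=7=a[slow] dup, fast++
slow=3 fast=8: a[fast]=7=a[slow] dup, fast++
slow=3 fast=9: a[fast]=7=a[slow] dup, fast++
slow=3 fast=10: a[fast]=8≠a[slow]=7 write a[4]=8, slow++,fast++
slow=4 fast=11: a[fast]=10≠a[slow]=8 write a[5]=10, slow++,fast++
slow=5 fast=12: a[fast]=11≠a[slow]=10 write a[6]=11, slow++,fast++
slow=6 fast=13: a[fast]=11=a[slow] dup, fast++
slow=6 fast=14: a[fast]=11=a[slow] dup, fast++
slow=6 fast=15: a[fast]=12≠a[slow]=11 write a[7]=12, slow++,fast++
slow=7 fast=16: a[fast]=12=a[slow] dup, fast++
slow=7 fast=17: a[fast]=13≠a[slow]=12 write a[8]=13, slow++,fast++
slow=8 fast=18: a[fast]=14≠a[slow]=13 write a[9]=14, slow++,fast++
slow=9 fast=19: a[fast]=14=a[slow] dup, fast++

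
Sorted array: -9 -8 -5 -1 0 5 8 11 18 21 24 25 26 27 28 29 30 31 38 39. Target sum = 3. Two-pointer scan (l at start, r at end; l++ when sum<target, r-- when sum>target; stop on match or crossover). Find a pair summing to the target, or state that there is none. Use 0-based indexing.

(-8, 11)

[0,19] -9+39=30 >3 → r--
[0,18] -9+38=29 >3 → r--
[0,17] -9+31=22 >3 → r--
[0,16] -9+30=21 >3 → r--
[0,15] -9+29=20 >3 → r--
[0,14] -9+28=19 >3 → r--
[0,13] -9+27=18 >3 → r--
[0,12] -9+26=17 >3 → r--
[0,11] -9+25=16 >3 → r--
[0,10] -9+24=15 >3 → r--
[0,9] -9+21=12 >3 → r--
[0,8] -9+18=9 >3 → r--
[0,7] -9+11=2 <3 → l++
[1,7] -8+11=3 → found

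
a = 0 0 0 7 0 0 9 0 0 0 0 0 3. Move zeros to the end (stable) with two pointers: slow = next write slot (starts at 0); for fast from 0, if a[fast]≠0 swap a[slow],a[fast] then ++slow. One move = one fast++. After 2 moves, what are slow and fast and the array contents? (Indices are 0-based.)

slow=0, fast=2, a=[0, 0, 0, 7, 0, 0, 9, 0, 0, 0, 0, 0, 3]

(s=0,f=0) a[fast]=0 → fast++
(s=0,f=1) a[fast]=0 → fast++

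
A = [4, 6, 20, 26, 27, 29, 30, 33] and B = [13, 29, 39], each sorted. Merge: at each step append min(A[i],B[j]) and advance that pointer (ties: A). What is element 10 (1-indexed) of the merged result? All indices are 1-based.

i=1 j=1: A[i]=4<=B[j]=13 take 4, i++
i=2 j=1: A[i]=6<=B[j]=13 take 6, i++
i=3 j=1: A[i]=20>B[j]=13 take 13, j++
i=3 j=2: A[i]=20<=B[j]=29 take 20, i++
i=4 j=2: A[i]=26<=B[j]=29 take 26, i++
i=5 j=2: A[i]=27<=B[j]=29 take 27, i++
i=6 j=2: A[i]=29<=B[j]=29 take 29, i++
i=7 j=2: A[i]=30>B[j]=29 take 29, j++
i=7 j=3: A[i]=30<=B[j]=39 take 30, i++
i=8 j=3: A[i]=33<=B[j]=39 take 33, i++
i=9 j=3: A done, take B[j]=39, j++

merged[10] = 33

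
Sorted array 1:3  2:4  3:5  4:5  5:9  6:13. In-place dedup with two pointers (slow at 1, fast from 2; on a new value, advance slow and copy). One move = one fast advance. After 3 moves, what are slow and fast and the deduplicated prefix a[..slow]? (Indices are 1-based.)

slow=3, fast=5, prefix=[3, 4, 5]

(s=1,f=2) a[fast]=4≠a[slow]=3 write a[2]=4 → slow++,fast++
(s=2,f=3) a[fast]=5≠a[slow]=4 write a[3]=5 → slow++,fast++
(s=3,f=4) a[fast]=5=a[slow] dup → fast++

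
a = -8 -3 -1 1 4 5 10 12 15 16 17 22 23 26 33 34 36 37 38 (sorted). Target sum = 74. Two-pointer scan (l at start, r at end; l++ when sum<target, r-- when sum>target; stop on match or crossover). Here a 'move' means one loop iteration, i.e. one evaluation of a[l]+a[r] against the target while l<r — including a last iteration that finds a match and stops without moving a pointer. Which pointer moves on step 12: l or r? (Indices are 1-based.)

l

[1,19] -8+38=30 <74 → l++
[2,19] -3+38=35 <74 → l++
[3,19] -1+38=37 <74 → l++
[4,19] 1+38=39 <74 → l++
[5,19] 4+38=42 <74 → l++
[6,19] 5+38=43 <74 → l++
[7,19] 10+38=48 <74 → l++
[8,19] 12+38=50 <74 → l++
[9,19] 15+38=53 <74 → l++
[10,19] 16+38=54 <74 → l++
[11,19] 17+38=55 <74 → l++
[12,19] 22+38=60 <74 → l++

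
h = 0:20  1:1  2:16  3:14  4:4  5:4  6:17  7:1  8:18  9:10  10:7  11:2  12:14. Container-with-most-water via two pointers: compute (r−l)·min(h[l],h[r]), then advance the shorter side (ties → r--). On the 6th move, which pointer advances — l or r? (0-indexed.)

[0,12] min(20,14)*12=168 best=168 * → r--
[0,11] min(20,2)*11=22 best=168 → r--
[0,10] min(20,7)*10=70 best=168 → r--
[0,9] min(20,10)*9=90 best=168 → r--
[0,8] min(20,18)*8=144 best=168 → r--
[0,7] min(20,1)*7=7 best=168 → r--

r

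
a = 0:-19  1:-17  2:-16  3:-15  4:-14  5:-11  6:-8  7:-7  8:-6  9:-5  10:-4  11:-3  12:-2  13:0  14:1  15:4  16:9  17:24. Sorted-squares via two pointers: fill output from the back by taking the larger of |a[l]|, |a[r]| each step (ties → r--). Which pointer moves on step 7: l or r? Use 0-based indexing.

l

l=0 r=17: |-19|<=|24| out[17]=576, r--
l=0 r=16: |-19|>|9| out[16]=361, l++
l=1 r=16: |-17|>|9| out[15]=289, l++
l=2 r=16: |-16|>|9| out[14]=256, l++
l=3 r=16: |-15|>|9| out[13]=225, l++
l=4 r=16: |-14|>|9| out[12]=196, l++
l=5 r=16: |-11|>|9| out[11]=121, l++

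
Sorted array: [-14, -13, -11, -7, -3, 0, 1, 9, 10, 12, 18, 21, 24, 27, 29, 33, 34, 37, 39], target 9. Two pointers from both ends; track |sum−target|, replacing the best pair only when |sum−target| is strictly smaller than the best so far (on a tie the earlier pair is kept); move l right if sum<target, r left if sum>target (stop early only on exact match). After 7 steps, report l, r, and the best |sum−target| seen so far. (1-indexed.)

l=1, r=12, best |Δ|=1

[1,19] -14+39=25 d=16 * → r--
[1,18] -14+37=23 d=14 * → r--
[1,17] -14+34=20 d=11 * → r--
[1,16] -14+33=19 d=10 * → r--
[1,15] -14+29=15 d=6 * → r--
[1,14] -14+27=13 d=4 * → r--
[1,13] -14+24=10 d=1 * → r--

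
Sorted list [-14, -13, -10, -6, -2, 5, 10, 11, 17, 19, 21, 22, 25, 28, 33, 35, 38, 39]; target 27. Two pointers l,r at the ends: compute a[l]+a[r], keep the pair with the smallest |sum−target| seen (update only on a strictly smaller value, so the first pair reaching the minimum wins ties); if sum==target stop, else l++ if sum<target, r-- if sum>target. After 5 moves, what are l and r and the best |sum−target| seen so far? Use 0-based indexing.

[0,17] -14+39=25 d=2 * → l++
[1,17] -13+39=26 d=1 * → l++
[2,17] -10+39=29 d=2 → r--
[2,16] -10+38=28 d=1 → r--
[2,15] -10+35=25 d=2 → l++

l=3, r=15, best |Δ|=1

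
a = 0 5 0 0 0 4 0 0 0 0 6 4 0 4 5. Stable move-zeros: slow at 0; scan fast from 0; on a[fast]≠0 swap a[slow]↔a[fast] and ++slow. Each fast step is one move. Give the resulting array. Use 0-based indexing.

[5, 4, 6, 4, 4, 5, 0, 0, 0, 0, 0, 0, 0, 0, 0]

(s=0,f=0) a[fast]=0 → fast++
(s=0,f=1) a[fast]=5≠0 swap→a[0]=5 → slow++,fast++
(s=1,f=2) a[fast]=0 → fast++
(s=1,f=3) a[fast]=0 → fast++
(s=1,f=4) a[fast]=0 → fast++
(s=1,f=5) a[fast]=4≠0 swap→a[1]=4 → slow++,fast++
(s=2,f=6) a[fast]=0 → fast++
(s=2,f=7) a[fast]=0 → fast++
(s=2,f=8) a[fast]=0 → fast++
(s=2,f=9) a[fast]=0 → fast++
(s=2,f=10) a[fast]=6≠0 swap→a[2]=6 → slow++,fast++
(s=3,f=11) a[fast]=4≠0 swap→a[3]=4 → slow++,fast++
(s=4,f=12) a[fast]=0 → fast++
(s=4,f=13) a[fast]=4≠0 swap→a[4]=4 → slow++,fast++
(s=5,f=14) a[fast]=5≠0 swap→a[5]=5 → slow++,fast++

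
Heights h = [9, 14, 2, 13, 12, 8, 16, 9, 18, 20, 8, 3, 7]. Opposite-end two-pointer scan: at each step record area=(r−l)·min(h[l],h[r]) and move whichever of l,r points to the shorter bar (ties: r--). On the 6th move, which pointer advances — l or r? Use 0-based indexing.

l=0 r=12: min(9,7)*12=84 best=84 *, r--
l=0 r=11: min(9,3)*11=33 best=84, r--
l=0 r=10: min(9,8)*10=80 best=84, r--
l=0 r=9: min(9,20)*9=81 best=84, l++
l=1 r=9: min(14,20)*8=112 best=112 *, l++
l=2 r=9: min(2,20)*7=14 best=112, l++

l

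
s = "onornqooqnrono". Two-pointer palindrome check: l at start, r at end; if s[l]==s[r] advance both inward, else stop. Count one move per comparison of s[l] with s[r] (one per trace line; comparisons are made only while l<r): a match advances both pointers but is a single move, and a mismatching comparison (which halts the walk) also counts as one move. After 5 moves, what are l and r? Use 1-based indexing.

[1,14] 'o'=='o' → l++,r--
[2,13] 'n'=='n' → l++,r--
[3,12] 'o'=='o' → l++,r--
[4,11] 'r'=='r' → l++,r--
[5,10] 'n'=='n' → l++,r--

l=6, r=9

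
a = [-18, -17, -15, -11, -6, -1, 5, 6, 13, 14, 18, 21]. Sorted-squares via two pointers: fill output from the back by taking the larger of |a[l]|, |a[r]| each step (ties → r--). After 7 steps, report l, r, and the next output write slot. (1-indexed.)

l=4, r=8, next write slot=5

l=1 r=12: |-18|<=|21| out[12]=441, r--
l=1 r=11: |-18|<=|18| out[11]=324, r--
l=1 r=10: |-18|>|14| out[10]=324, l++
l=2 r=10: |-17|>|14| out[9]=289, l++
l=3 r=10: |-15|>|14| out[8]=225, l++
l=4 r=10: |-11|<=|14| out[7]=196, r--
l=4 r=9: |-11|<=|13| out[6]=169, r--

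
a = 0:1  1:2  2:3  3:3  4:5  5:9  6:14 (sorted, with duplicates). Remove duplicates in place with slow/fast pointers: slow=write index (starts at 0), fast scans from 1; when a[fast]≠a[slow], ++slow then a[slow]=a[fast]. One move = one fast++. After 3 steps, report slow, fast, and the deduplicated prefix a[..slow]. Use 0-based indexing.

(s=0,f=1) a[fast]=2≠a[slow]=1 write a[1]=2 → slow++,fast++
(s=1,f=2) a[fast]=3≠a[slow]=2 write a[2]=3 → slow++,fast++
(s=2,f=3) a[fast]=3=a[slow] dup → fast++

slow=2, fast=4, prefix=[1, 2, 3]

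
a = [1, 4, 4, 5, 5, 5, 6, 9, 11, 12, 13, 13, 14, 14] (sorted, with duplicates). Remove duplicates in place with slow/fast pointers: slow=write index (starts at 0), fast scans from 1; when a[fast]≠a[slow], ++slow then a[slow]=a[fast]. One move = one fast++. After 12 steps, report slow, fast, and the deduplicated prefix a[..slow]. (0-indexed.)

slow=8, fast=13, prefix=[1, 4, 5, 6, 9, 11, 12, 13, 14]

slow=0 fast=1: a[fast]=4≠a[slow]=1 write a[1]=4, slow++,fast++
slow=1 fast=2: a[fast]=4=a[slow] dup, fast++
slow=1 fast=3: a[fast]=5≠a[slow]=4 write a[2]=5, slow++,fast++
slow=2 fast=4: a[fast]=5=a[slow] dup, fast++
slow=2 fast=5: a[fast]=5=a[slow] dup, fast++
slow=2 fast=6: a[fast]=6≠a[slow]=5 write a[3]=6, slow++,fast++
slow=3 fast=7: a[fast]=9≠a[slow]=6 write a[4]=9, slow++,fast++
slow=4 fast=8: a[fast]=11≠a[slow]=9 write a[5]=11, slow++,fast++
slow=5 fast=9: a[fast]=12≠a[slow]=11 write a[6]=12, slow++,fast++
slow=6 fast=10: a[fast]=13≠a[slow]=12 write a[7]=13, slow++,fast++
slow=7 fast=11: a[fast]=13=a[slow] dup, fast++
slow=7 fast=12: a[fast]=14≠a[slow]=13 write a[8]=14, slow++,fast++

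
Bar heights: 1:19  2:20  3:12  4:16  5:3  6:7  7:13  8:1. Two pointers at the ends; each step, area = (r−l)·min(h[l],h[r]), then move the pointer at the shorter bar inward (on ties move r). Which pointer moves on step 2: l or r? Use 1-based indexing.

r

l=1 r=8: min(19,1)*7=7 best=7 *, r--
l=1 r=7: min(19,13)*6=78 best=78 *, r--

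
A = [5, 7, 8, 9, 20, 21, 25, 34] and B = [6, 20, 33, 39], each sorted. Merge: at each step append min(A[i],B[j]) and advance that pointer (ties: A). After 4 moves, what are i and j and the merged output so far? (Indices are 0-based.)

i=0 j=0: A[i]=5<=B[j]=6 take 5, i++
i=1 j=0: A[i]=7>B[j]=6 take 6, j++
i=1 j=1: A[i]=7<=B[j]=20 take 7, i++
i=2 j=1: A[i]=8<=B[j]=20 take 8, i++

i=3, j=1, merged so far=[5, 6, 7, 8]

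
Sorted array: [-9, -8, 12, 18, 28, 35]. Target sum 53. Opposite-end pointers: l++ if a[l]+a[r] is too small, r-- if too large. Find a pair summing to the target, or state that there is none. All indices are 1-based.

[1,6] -9+35=26 <53 → l++
[2,6] -8+35=27 <53 → l++
[3,6] 12+35=47 <53 → l++
[4,6] 18+35=53 → found

(18, 35)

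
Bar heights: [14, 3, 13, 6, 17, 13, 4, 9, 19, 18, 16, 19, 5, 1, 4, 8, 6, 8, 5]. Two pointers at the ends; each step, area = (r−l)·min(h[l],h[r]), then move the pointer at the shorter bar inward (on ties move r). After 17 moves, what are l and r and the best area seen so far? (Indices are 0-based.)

l=0 r=18: min(14,5)*18=90 best=90 *, r--
l=0 r=17: min(14,8)*17=136 best=136 *, r--
l=0 r=16: min(14,6)*16=96 best=136, r--
l=0 r=15: min(14,8)*15=120 best=136, r--
l=0 r=14: min(14,4)*14=56 best=136, r--
l=0 r=13: min(14,1)*13=13 best=136, r--
l=0 r=12: min(14,5)*12=60 best=136, r--
l=0 r=11: min(14,19)*11=154 best=154 *, l++
l=1 r=11: min(3,19)*10=30 best=154, l++
l=2 r=11: min(13,19)*9=117 best=154, l++
l=3 r=11: min(6,19)*8=48 best=154, l++
l=4 r=11: min(17,19)*7=119 best=154, l++
l=5 r=11: min(13,19)*6=78 best=154, l++
l=6 r=11: min(4,19)*5=20 best=154, l++
l=7 r=11: min(9,19)*4=36 best=154, l++
l=8 r=11: min(19,19)*3=57 best=154, r--
l=8 r=10: min(19,16)*2=32 best=154, r--

l=8, r=9, best area=154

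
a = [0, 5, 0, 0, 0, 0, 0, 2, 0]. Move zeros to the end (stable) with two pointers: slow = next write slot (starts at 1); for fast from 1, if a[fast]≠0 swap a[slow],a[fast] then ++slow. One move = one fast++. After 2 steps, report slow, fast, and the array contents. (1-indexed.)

slow=2, fast=3, a=[5, 0, 0, 0, 0, 0, 0, 2, 0]

slow=1 fast=1: a[fast]=0, fast++
slow=1 fast=2: a[fast]=5≠0 swap→a[1]=5, slow++,fast++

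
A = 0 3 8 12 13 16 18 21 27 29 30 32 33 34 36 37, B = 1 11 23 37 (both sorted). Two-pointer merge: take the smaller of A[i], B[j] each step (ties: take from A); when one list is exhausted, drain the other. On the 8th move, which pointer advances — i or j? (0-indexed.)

i=0 j=0: A[i]=0<=B[j]=1 take 0, i++
i=1 j=0: A[i]=3>B[j]=1 take 1, j++
i=1 j=1: A[i]=3<=B[j]=11 take 3, i++
i=2 j=1: A[i]=8<=B[j]=11 take 8, i++
i=3 j=1: A[i]=12>B[j]=11 take 11, j++
i=3 j=2: A[i]=12<=B[j]=23 take 12, i++
i=4 j=2: A[i]=13<=B[j]=23 take 13, i++
i=5 j=2: A[i]=16<=B[j]=23 take 16, i++

i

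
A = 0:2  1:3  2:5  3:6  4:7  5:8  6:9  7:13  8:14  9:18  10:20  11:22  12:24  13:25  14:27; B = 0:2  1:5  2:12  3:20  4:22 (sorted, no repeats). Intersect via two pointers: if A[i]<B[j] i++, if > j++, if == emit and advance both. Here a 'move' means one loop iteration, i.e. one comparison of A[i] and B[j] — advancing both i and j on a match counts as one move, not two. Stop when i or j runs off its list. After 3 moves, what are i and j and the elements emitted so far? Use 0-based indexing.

[i=0,j=0] 2==2 emit → i++,j++
[i=1,j=1] 3<5 → i++
[i=2,j=1] 5==5 emit → i++,j++

i=3, j=2, emitted=[2, 5]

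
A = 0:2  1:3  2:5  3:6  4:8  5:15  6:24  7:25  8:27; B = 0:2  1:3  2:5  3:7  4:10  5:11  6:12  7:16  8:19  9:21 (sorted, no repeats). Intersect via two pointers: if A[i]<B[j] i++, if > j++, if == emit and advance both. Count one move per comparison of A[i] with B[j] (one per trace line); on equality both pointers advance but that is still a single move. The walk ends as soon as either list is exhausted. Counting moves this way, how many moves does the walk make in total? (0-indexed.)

[i=0,j=0] 2==2 emit → i++,j++
[i=1,j=1] 3==3 emit → i++,j++
[i=2,j=2] 5==5 emit → i++,j++
[i=3,j=3] 6<7 → i++
[i=4,j=3] 8>7 → j++
[i=4,j=4] 8<10 → i++
[i=5,j=4] 15>10 → j++
[i=5,j=5] 15>11 → j++
[i=5,j=6] 15>12 → j++
[i=5,j=7] 15<16 → i++
[i=6,j=7] 24>16 → j++
[i=6,j=8] 24>19 → j++
[i=6,j=9] 24>21 → j++

13 moves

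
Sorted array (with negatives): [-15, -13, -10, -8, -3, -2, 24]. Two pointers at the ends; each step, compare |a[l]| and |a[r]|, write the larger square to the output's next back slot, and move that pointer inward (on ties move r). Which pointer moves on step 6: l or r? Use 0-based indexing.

l

[0,6] |-15|<=|24| out[6]=576 → r--
[0,5] |-15|>|-2| out[5]=225 → l++
[1,5] |-13|>|-2| out[4]=169 → l++
[2,5] |-10|>|-2| out[3]=100 → l++
[3,5] |-8|>|-2| out[2]=64 → l++
[4,5] |-3|>|-2| out[1]=9 → l++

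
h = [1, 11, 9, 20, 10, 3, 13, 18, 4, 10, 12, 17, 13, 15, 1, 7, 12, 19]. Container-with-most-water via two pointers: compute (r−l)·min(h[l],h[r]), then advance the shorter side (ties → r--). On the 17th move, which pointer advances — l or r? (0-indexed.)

[0,17] min(1,19)*17=17 best=17 * → l++
[1,17] min(11,19)*16=176 best=176 * → l++
[2,17] min(9,19)*15=135 best=176 → l++
[3,17] min(20,19)*14=266 best=266 * → r--
[3,16] min(20,12)*13=156 best=266 → r--
[3,15] min(20,7)*12=84 best=266 → r--
[3,14] min(20,1)*11=11 best=266 → r--
[3,13] min(20,15)*10=150 best=266 → r--
[3,12] min(20,13)*9=117 best=266 → r--
[3,11] min(20,17)*8=136 best=266 → r--
[3,10] min(20,12)*7=84 best=266 → r--
[3,9] min(20,10)*6=60 best=266 → r--
[3,8] min(20,4)*5=20 best=266 → r--
[3,7] min(20,18)*4=72 best=266 → r--
[3,6] min(20,13)*3=39 best=266 → r--
[3,5] min(20,3)*2=6 best=266 → r--
[3,4] min(20,10)*1=10 best=266 → r--

r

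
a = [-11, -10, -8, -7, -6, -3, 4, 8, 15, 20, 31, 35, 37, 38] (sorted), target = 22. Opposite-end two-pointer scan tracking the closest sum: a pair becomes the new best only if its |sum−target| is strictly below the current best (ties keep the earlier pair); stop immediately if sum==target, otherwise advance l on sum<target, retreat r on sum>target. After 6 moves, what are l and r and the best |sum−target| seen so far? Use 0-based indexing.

l=2, r=9, best |Δ|=1

l=0 r=13: -11+38=27 d=5 *, r--
l=0 r=12: -11+37=26 d=4 *, r--
l=0 r=11: -11+35=24 d=2 *, r--
l=0 r=10: -11+31=20 d=2, l++
l=1 r=10: -10+31=21 d=1 *, l++
l=2 r=10: -8+31=23 d=1, r--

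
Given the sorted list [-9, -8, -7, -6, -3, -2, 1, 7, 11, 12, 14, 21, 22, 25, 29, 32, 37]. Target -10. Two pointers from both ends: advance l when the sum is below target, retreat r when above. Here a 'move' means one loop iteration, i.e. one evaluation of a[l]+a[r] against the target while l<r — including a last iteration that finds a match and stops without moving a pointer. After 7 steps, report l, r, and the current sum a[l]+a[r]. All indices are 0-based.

l=0, r=9, sum=3

[0,16] -9+37=28 >-10 → r--
[0,15] -9+32=23 >-10 → r--
[0,14] -9+29=20 >-10 → r--
[0,13] -9+25=16 >-10 → r--
[0,12] -9+22=13 >-10 → r--
[0,11] -9+21=12 >-10 → r--
[0,10] -9+14=5 >-10 → r--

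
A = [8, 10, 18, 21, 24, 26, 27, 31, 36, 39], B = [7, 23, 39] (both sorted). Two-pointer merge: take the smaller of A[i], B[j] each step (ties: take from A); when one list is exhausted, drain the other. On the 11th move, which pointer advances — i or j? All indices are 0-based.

i=0 j=0: A[i]=8>B[j]=7 take 7, j++
i=0 j=1: A[i]=8<=B[j]=23 take 8, i++
i=1 j=1: A[i]=10<=B[j]=23 take 10, i++
i=2 j=1: A[i]=18<=B[j]=23 take 18, i++
i=3 j=1: A[i]=21<=B[j]=23 take 21, i++
i=4 j=1: A[i]=24>B[j]=23 take 23, j++
i=4 j=2: A[i]=24<=B[j]=39 take 24, i++
i=5 j=2: A[i]=26<=B[j]=39 take 26, i++
i=6 j=2: A[i]=27<=B[j]=39 take 27, i++
i=7 j=2: A[i]=31<=B[j]=39 take 31, i++
i=8 j=2: A[i]=36<=B[j]=39 take 36, i++

i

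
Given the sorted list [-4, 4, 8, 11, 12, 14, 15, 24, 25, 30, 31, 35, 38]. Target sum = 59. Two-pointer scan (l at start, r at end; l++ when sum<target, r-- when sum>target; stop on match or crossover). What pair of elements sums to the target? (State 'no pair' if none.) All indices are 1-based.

l=1 r=13: -4+38=34 <59, l++
l=2 r=13: 4+38=42 <59, l++
l=3 r=13: 8+38=46 <59, l++
l=4 r=13: 11+38=49 <59, l++
l=5 r=13: 12+38=50 <59, l++
l=6 r=13: 14+38=52 <59, l++
l=7 r=13: 15+38=53 <59, l++
l=8 r=13: 24+38=62 >59, r--
l=8 r=12: 24+35=59, found

(24, 35)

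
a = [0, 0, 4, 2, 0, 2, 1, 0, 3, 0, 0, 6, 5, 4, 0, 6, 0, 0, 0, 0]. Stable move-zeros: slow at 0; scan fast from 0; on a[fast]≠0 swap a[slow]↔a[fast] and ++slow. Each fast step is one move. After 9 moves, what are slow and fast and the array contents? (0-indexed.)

(s=0,f=0) a[fast]=0 → fast++
(s=0,f=1) a[fast]=0 → fast++
(s=0,f=2) a[fast]=4≠0 swap→a[0]=4 → slow++,fast++
(s=1,f=3) a[fast]=2≠0 swap→a[1]=2 → slow++,fast++
(s=2,f=4) a[fast]=0 → fast++
(s=2,f=5) a[fast]=2≠0 swap→a[2]=2 → slow++,fast++
(s=3,f=6) a[fast]=1≠0 swap→a[3]=1 → slow++,fast++
(s=4,f=7) a[fast]=0 → fast++
(s=4,f=8) a[fast]=3≠0 swap→a[4]=3 → slow++,fast++

slow=5, fast=9, a=[4, 2, 2, 1, 3, 0, 0, 0, 0, 0, 0, 6, 5, 4, 0, 6, 0, 0, 0, 0]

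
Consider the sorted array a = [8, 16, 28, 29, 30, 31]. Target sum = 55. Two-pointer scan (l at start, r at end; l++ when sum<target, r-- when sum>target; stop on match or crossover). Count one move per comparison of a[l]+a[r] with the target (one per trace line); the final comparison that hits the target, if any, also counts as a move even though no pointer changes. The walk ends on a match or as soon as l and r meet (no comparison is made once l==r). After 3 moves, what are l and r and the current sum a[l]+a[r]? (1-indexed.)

[1,6] 8+31=39 <55 → l++
[2,6] 16+31=47 <55 → l++
[3,6] 28+31=59 >55 → r--

l=3, r=5, sum=58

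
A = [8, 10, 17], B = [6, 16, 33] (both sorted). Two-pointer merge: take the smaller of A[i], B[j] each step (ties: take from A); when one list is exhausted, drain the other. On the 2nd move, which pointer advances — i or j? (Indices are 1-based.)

i

[i=1,j=1] A[i]=8>B[j]=6 take 6 → j++
[i=1,j=2] A[i]=8<=B[j]=16 take 8 → i++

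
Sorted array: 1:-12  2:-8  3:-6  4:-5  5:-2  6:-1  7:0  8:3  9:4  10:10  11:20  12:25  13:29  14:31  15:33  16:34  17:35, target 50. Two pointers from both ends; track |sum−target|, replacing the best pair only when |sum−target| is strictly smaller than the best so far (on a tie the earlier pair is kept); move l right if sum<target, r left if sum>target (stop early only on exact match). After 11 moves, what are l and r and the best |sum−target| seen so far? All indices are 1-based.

l=11, r=16, best |Δ|=5

l=1 r=17: -12+35=23 d=27 *, l++
l=2 r=17: -8+35=27 d=23 *, l++
l=3 r=17: -6+35=29 d=21 *, l++
l=4 r=17: -5+35=30 d=20 *, l++
l=5 r=17: -2+35=33 d=17 *, l++
l=6 r=17: -1+35=34 d=16 *, l++
l=7 r=17: 0+35=35 d=15 *, l++
l=8 r=17: 3+35=38 d=12 *, l++
l=9 r=17: 4+35=39 d=11 *, l++
l=10 r=17: 10+35=45 d=5 *, l++
l=11 r=17: 20+35=55 d=5, r--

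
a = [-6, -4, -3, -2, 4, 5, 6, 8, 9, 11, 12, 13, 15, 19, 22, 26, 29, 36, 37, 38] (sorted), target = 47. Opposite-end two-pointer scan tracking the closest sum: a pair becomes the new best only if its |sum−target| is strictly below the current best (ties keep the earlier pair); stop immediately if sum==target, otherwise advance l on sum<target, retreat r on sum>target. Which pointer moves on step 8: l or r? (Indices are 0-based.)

l

l=0 r=19: -6+38=32 d=15 *, l++
l=1 r=19: -4+38=34 d=13 *, l++
l=2 r=19: -3+38=35 d=12 *, l++
l=3 r=19: -2+38=36 d=11 *, l++
l=4 r=19: 4+38=42 d=5 *, l++
l=5 r=19: 5+38=43 d=4 *, l++
l=6 r=19: 6+38=44 d=3 *, l++
l=7 r=19: 8+38=46 d=1 *, l++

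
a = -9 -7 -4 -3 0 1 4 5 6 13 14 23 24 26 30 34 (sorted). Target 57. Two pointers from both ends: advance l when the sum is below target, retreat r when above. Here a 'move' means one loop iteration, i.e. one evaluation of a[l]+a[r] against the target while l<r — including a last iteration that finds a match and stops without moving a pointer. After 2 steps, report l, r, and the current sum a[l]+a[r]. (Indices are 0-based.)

l=0 r=15: -9+34=25 <57, l++
l=1 r=15: -7+34=27 <57, l++

l=2, r=15, sum=30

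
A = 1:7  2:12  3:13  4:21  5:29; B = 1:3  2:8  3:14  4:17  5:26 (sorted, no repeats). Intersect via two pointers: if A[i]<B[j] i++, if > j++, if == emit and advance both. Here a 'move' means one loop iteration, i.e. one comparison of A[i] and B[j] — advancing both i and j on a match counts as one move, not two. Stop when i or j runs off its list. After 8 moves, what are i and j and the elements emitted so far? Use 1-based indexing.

i=1 j=1: 7>3, j++
i=1 j=2: 7<8, i++
i=2 j=2: 12>8, j++
i=2 j=3: 12<14, i++
i=3 j=3: 13<14, i++
i=4 j=3: 21>14, j++
i=4 j=4: 21>17, j++
i=4 j=5: 21<26, i++

i=5, j=5, emitted=[]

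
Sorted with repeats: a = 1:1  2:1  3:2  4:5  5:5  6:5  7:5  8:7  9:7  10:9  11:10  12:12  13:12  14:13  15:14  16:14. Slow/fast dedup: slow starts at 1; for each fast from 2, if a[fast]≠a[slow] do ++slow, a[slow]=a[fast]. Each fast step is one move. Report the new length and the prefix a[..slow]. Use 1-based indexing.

length 9; prefix = [1, 2, 5, 7, 9, 10, 12, 13, 14]

slow=1 fast=2: a[fast]=1=a[slow] dup, fast++
slow=1 fast=3: a[fast]=2≠a[slow]=1 write a[2]=2, slow++,fast++
slow=2 fast=4: a[fast]=5≠a[slow]=2 write a[3]=5, slow++,fast++
slow=3 fast=5: a[fast]=5=a[slow] dup, fast++
slow=3 fast=6: a[fast]=5=a[slow] dup, fast++
slow=3 fast=7: a[fast]=5=a[slow] dup, fast++
slow=3 fast=8: a[fast]=7≠a[slow]=5 write a[4]=7, slow++,fast++
slow=4 fast=9: a[fast]=7=a[slow] dup, fast++
slow=4 fast=10: a[fast]=9≠a[slow]=7 write a[5]=9, slow++,fast++
slow=5 fast=11: a[fast]=10≠a[slow]=9 write a[6]=10, slow++,fast++
slow=6 fast=12: a[fast]=12≠a[slow]=10 write a[7]=12, slow++,fast++
slow=7 fast=13: a[fast]=12=a[slow] dup, fast++
slow=7 fast=14: a[fast]=13≠a[slow]=12 write a[8]=13, slow++,fast++
slow=8 fast=15: a[fast]=14≠a[slow]=13 write a[9]=14, slow++,fast++
slow=9 fast=16: a[fast]=14=a[slow] dup, fast++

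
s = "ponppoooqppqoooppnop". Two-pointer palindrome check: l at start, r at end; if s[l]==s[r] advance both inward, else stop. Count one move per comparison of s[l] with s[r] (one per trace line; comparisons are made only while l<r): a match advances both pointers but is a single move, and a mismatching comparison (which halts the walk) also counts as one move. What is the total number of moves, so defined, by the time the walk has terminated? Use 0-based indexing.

l=0 r=19: 'p'=='p', l++,r--
l=1 r=18: 'o'=='o', l++,r--
l=2 r=17: 'n'=='n', l++,r--
l=3 r=16: 'p'=='p', l++,r--
l=4 r=15: 'p'=='p', l++,r--
l=5 r=14: 'o'=='o', l++,r--
l=6 r=13: 'o'=='o', l++,r--
l=7 r=12: 'o'=='o', l++,r--
l=8 r=11: 'q'=='q', l++,r--
l=9 r=10: 'p'=='p', l++,r--

10 moves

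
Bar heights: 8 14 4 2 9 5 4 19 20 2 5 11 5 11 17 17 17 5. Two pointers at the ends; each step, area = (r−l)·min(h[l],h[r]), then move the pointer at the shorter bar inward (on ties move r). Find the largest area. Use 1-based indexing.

max area = 210

[1,18] min(8,5)*17=85 best=85 * → r--
[1,17] min(8,17)*16=128 best=128 * → l++
[2,17] min(14,17)*15=210 best=210 * → l++
[3,17] min(4,17)*14=56 best=210 → l++
[4,17] min(2,17)*13=26 best=210 → l++
[5,17] min(9,17)*12=108 best=210 → l++
[6,17] min(5,17)*11=55 best=210 → l++
[7,17] min(4,17)*10=40 best=210 → l++
[8,17] min(19,17)*9=153 best=210 → r--
[8,16] min(19,17)*8=136 best=210 → r--
[8,15] min(19,17)*7=119 best=210 → r--
[8,14] min(19,11)*6=66 best=210 → r--
[8,13] min(19,5)*5=25 best=210 → r--
[8,12] min(19,11)*4=44 best=210 → r--
[8,11] min(19,5)*3=15 best=210 → r--
[8,10] min(19,2)*2=4 best=210 → r--
[8,9] min(19,20)*1=19 best=210 → l++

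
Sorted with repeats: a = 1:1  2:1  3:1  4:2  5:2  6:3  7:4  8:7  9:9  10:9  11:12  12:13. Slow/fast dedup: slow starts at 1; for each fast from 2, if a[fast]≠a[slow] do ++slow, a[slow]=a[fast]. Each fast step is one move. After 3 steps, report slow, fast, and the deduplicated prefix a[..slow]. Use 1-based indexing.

slow=2, fast=5, prefix=[1, 2]

(s=1,f=2) a[fast]=1=a[slow] dup → fast++
(s=1,f=3) a[fast]=1=a[slow] dup → fast++
(s=1,f=4) a[fast]=2≠a[slow]=1 write a[2]=2 → slow++,fast++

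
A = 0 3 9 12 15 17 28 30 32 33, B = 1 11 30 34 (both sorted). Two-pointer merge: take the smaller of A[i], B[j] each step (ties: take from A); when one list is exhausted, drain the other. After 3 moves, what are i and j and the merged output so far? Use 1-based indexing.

i=1 j=1: A[i]=0<=B[j]=1 take 0, i++
i=2 j=1: A[i]=3>B[j]=1 take 1, j++
i=2 j=2: A[i]=3<=B[j]=11 take 3, i++

i=3, j=2, merged so far=[0, 1, 3]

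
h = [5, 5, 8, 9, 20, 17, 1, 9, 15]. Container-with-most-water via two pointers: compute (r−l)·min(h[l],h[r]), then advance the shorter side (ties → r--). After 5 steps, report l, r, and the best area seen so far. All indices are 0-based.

[0,8] min(5,15)*8=40 best=40 * → l++
[1,8] min(5,15)*7=35 best=40 → l++
[2,8] min(8,15)*6=48 best=48 * → l++
[3,8] min(9,15)*5=45 best=48 → l++
[4,8] min(20,15)*4=60 best=60 * → r--

l=4, r=7, best area=60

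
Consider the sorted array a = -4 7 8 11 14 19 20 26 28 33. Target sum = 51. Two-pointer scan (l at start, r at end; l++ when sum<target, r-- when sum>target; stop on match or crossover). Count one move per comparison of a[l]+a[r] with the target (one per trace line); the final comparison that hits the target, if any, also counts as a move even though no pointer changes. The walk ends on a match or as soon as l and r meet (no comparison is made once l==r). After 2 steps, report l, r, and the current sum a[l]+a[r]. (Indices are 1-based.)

[1,10] -4+33=29 <51 → l++
[2,10] 7+33=40 <51 → l++

l=3, r=10, sum=41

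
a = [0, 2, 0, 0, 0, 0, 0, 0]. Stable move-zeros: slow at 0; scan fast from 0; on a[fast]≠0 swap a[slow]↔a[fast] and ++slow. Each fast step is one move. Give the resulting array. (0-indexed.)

(s=0,f=0) a[fast]=0 → fast++
(s=0,f=1) a[fast]=2≠0 swap→a[0]=2 → slow++,fast++
(s=1,f=2) a[fast]=0 → fast++
(s=1,f=3) a[fast]=0 → fast++
(s=1,f=4) a[fast]=0 → fast++
(s=1,f=5) a[fast]=0 → fast++
(s=1,f=6) a[fast]=0 → fast++
(s=1,f=7) a[fast]=0 → fast++

[2, 0, 0, 0, 0, 0, 0, 0]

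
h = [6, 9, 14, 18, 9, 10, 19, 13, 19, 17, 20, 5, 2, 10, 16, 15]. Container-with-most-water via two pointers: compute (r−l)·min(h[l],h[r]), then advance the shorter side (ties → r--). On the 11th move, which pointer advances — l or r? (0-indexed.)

[0,15] min(6,15)*15=90 best=90 * → l++
[1,15] min(9,15)*14=126 best=126 * → l++
[2,15] min(14,15)*13=182 best=182 * → l++
[3,15] min(18,15)*12=180 best=182 → r--
[3,14] min(18,16)*11=176 best=182 → r--
[3,13] min(18,10)*10=100 best=182 → r--
[3,12] min(18,2)*9=18 best=182 → r--
[3,11] min(18,5)*8=40 best=182 → r--
[3,10] min(18,20)*7=126 best=182 → l++
[4,10] min(9,20)*6=54 best=182 → l++
[5,10] min(10,20)*5=50 best=182 → l++

l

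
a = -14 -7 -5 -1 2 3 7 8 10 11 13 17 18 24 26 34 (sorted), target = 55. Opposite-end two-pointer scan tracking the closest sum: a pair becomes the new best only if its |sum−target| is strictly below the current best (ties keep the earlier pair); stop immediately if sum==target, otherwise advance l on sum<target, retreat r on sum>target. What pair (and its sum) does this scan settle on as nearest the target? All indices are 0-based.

l=0 r=15: -14+34=20 d=35 *, l++
l=1 r=15: -7+34=27 d=28 *, l++
l=2 r=15: -5+34=29 d=26 *, l++
l=3 r=15: -1+34=33 d=22 *, l++
l=4 r=15: 2+34=36 d=19 *, l++
l=5 r=15: 3+34=37 d=18 *, l++
l=6 r=15: 7+34=41 d=14 *, l++
l=7 r=15: 8+34=42 d=13 *, l++
l=8 r=15: 10+34=44 d=11 *, l++
l=9 r=15: 11+34=45 d=10 *, l++
l=10 r=15: 13+34=47 d=8 *, l++
l=11 r=15: 17+34=51 d=4 *, l++
l=12 r=15: 18+34=52 d=3 *, l++
l=13 r=15: 24+34=58 d=3, r--
l=13 r=14: 24+26=50 d=5, l++

pair (18, 34) with sum 52 (|Δ|=3)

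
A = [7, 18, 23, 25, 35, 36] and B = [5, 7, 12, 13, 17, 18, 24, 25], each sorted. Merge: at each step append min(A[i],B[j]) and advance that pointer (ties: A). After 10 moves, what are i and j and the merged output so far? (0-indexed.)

[i=0,j=0] A[i]=7>B[j]=5 take 5 → j++
[i=0,j=1] A[i]=7<=B[j]=7 take 7 → i++
[i=1,j=1] A[i]=18>B[j]=7 take 7 → j++
[i=1,j=2] A[i]=18>B[j]=12 take 12 → j++
[i=1,j=3] A[i]=18>B[j]=13 take 13 → j++
[i=1,j=4] A[i]=18>B[j]=17 take 17 → j++
[i=1,j=5] A[i]=18<=B[j]=18 take 18 → i++
[i=2,j=5] A[i]=23>B[j]=18 take 18 → j++
[i=2,j=6] A[i]=23<=B[j]=24 take 23 → i++
[i=3,j=6] A[i]=25>B[j]=24 take 24 → j++

i=3, j=7, merged so far=[5, 7, 7, 12, 13, 17, 18, 18, 23, 24]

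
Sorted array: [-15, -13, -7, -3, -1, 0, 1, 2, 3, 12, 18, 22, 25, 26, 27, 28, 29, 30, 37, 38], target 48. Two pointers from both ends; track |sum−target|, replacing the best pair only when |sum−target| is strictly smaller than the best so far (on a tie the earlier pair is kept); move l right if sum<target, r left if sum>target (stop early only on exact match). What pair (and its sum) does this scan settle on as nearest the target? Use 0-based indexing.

pair (18, 30) with sum 48 (|Δ|=0)

l=0 r=19: -15+38=23 d=25 *, l++
l=1 r=19: -13+38=25 d=23 *, l++
l=2 r=19: -7+38=31 d=17 *, l++
l=3 r=19: -3+38=35 d=13 *, l++
l=4 r=19: -1+38=37 d=11 *, l++
l=5 r=19: 0+38=38 d=10 *, l++
l=6 r=19: 1+38=39 d=9 *, l++
l=7 r=19: 2+38=40 d=8 *, l++
l=8 r=19: 3+38=41 d=7 *, l++
l=9 r=19: 12+38=50 d=2 *, r--
l=9 r=18: 12+37=49 d=1 *, r--
l=9 r=17: 12+30=42 d=6, l++
l=10 r=17: 18+30=48 d=0 *, stop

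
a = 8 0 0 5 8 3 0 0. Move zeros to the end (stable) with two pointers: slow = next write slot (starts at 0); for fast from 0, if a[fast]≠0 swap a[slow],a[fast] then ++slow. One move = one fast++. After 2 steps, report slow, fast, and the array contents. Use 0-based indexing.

slow=1, fast=2, a=[8, 0, 0, 5, 8, 3, 0, 0]

slow=0 fast=0: a[fast]=8≠0 swap→a[0]=8, slow++,fast++
slow=1 fast=1: a[fast]=0, fast++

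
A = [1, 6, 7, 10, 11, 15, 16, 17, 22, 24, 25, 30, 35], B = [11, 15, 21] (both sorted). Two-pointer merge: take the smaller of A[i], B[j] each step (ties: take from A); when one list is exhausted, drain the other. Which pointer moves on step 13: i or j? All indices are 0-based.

i

[i=0,j=0] A[i]=1<=B[j]=11 take 1 → i++
[i=1,j=0] A[i]=6<=B[j]=11 take 6 → i++
[i=2,j=0] A[i]=7<=B[j]=11 take 7 → i++
[i=3,j=0] A[i]=10<=B[j]=11 take 10 → i++
[i=4,j=0] A[i]=11<=B[j]=11 take 11 → i++
[i=5,j=0] A[i]=15>B[j]=11 take 11 → j++
[i=5,j=1] A[i]=15<=B[j]=15 take 15 → i++
[i=6,j=1] A[i]=16>B[j]=15 take 15 → j++
[i=6,j=2] A[i]=16<=B[j]=21 take 16 → i++
[i=7,j=2] A[i]=17<=B[j]=21 take 17 → i++
[i=8,j=2] A[i]=22>B[j]=21 take 21 → j++
[i=8,j=3] B done, take A[i]=22 → i++
[i=9,j=3] B done, take A[i]=24 → i++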